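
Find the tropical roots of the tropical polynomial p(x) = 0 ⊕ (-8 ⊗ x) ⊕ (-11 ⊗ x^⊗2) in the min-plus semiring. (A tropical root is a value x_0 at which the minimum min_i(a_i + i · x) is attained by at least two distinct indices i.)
Roots: {3, 8}

Each tropical root is a break point of the lower envelope of the lines y = a_i + i · x (there are 3 lines, with slopes 0, 1, ..., 2). Only the lines that attain the minimum somewhere contribute to roots; other lines are dominated. Here the surviving (envelope) indices are i = 2, i = 1, i = 0.
Intersections between consecutive envelope lines give the roots: for adjacent envelope indices i < j the intersection is x = (a_i − a_j) / (j − i). Reading off the sorted break points: {3, 8}.
Verification: at each break x_0, at least two indices attain the minimum of min_i(a_i + i · x_0).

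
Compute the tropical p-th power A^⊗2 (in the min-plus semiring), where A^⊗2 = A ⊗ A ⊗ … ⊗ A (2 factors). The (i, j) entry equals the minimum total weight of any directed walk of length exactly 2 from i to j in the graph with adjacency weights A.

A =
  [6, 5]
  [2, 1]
A^⊗2 =
  [7, 6]
  [3, 2]

Each entry (A^⊗2)_ij equals the minimum over all length-2 walks i = v_0 → v_1 → … → v_2 = j of Σ_t A[v_t][v_{t+1}]. For example, for (i, j) = (0, 1) we minimise over 2 possible intermediate vertex sequences; the minimum is 6, attained along the walk 0 → 1 → 1.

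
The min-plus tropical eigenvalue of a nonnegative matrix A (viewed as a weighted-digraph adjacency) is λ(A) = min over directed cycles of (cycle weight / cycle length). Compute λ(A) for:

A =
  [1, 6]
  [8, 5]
λ(A) = 1

Enumerate directed cycles and compute their means (weight / length). Sample:
  cycle 0 → 0: weight = 1, length = 1, mean = 1/1 ≈ 1.000
  cycle 1 → 1: weight = 5, length = 1, mean = 5/1 ≈ 5.000
  cycle 0 → 1 → 0: weight = 14, length = 2, mean = 14/2 ≈ 7.000
  cycle 1 → 0 → 1: weight = 14, length = 2, mean = 14/2 ≈ 7.000
Minimum mean = 1.000, attained e.g. along the cycle 0 → 0 with weight 1 and length 1. So λ(A) = 1/1 = 1.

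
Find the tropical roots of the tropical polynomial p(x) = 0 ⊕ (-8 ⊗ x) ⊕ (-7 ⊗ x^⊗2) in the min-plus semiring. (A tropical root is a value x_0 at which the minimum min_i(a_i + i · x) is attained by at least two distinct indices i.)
Roots: {-1, 8}

Each tropical root is a break point of the lower envelope of the lines y = a_i + i · x (there are 3 lines, with slopes 0, 1, ..., 2). Only the lines that attain the minimum somewhere contribute to roots; other lines are dominated. Here the surviving (envelope) indices are i = 2, i = 1, i = 0.
Intersections between consecutive envelope lines give the roots: for adjacent envelope indices i < j the intersection is x = (a_i − a_j) / (j − i). Reading off the sorted break points: {-1, 8}.
Verification: at each break x_0, at least two indices attain the minimum of min_i(a_i + i · x_0).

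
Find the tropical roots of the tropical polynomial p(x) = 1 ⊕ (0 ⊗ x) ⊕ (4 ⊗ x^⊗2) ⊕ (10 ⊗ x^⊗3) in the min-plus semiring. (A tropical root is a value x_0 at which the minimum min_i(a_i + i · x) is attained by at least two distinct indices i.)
Roots: {-6, -4, 1}

Each tropical root is a break point of the lower envelope of the lines y = a_i + i · x (there are 4 lines, with slopes 0, 1, ..., 3). Only the lines that attain the minimum somewhere contribute to roots; other lines are dominated. Here the surviving (envelope) indices are i = 3, i = 2, i = 1, i = 0.
Intersections between consecutive envelope lines give the roots: for adjacent envelope indices i < j the intersection is x = (a_i − a_j) / (j − i). Reading off the sorted break points: {-6, -4, 1}.
Verification: at each break x_0, at least two indices attain the minimum of min_i(a_i + i · x_0).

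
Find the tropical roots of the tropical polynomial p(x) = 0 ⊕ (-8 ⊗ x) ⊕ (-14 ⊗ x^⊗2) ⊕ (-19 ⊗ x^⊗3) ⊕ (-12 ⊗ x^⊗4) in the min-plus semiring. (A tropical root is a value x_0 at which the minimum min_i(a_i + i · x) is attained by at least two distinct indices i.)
Roots: {-7, 5, 6, 8}

Each tropical root is a break point of the lower envelope of the lines y = a_i + i · x (there are 5 lines, with slopes 0, 1, ..., 4). Only the lines that attain the minimum somewhere contribute to roots; other lines are dominated. Here the surviving (envelope) indices are i = 4, i = 3, i = 2, i = 1, i = 0.
Intersections between consecutive envelope lines give the roots: for adjacent envelope indices i < j the intersection is x = (a_i − a_j) / (j − i). Reading off the sorted break points: {-7, 5, 6, 8}.
Verification: at each break x_0, at least two indices attain the minimum of min_i(a_i + i · x_0).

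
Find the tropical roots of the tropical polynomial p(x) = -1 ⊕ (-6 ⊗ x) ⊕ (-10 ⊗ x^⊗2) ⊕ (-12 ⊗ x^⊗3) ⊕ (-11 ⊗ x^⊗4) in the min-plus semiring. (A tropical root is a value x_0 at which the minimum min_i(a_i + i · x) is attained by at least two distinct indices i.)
Roots: {-1, 2, 4, 5}

Each tropical root is a break point of the lower envelope of the lines y = a_i + i · x (there are 5 lines, with slopes 0, 1, ..., 4). Only the lines that attain the minimum somewhere contribute to roots; other lines are dominated. Here the surviving (envelope) indices are i = 4, i = 3, i = 2, i = 1, i = 0.
Intersections between consecutive envelope lines give the roots: for adjacent envelope indices i < j the intersection is x = (a_i − a_j) / (j − i). Reading off the sorted break points: {-1, 2, 4, 5}.
Verification: at each break x_0, at least two indices attain the minimum of min_i(a_i + i · x_0).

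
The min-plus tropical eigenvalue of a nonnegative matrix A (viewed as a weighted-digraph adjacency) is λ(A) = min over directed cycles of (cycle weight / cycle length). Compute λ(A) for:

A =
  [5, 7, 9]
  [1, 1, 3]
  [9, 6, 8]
λ(A) = 1

Enumerate directed cycles and compute their means (weight / length). Sample:
  cycle 0 → 0: weight = 5, length = 1, mean = 5/1 ≈ 5.000
  cycle 1 → 1: weight = 1, length = 1, mean = 1/1 ≈ 1.000
  cycle 2 → 2: weight = 8, length = 1, mean = 8/1 ≈ 8.000
  cycle 0 → 1 → 0: weight = 8, length = 2, mean = 8/2 ≈ 4.000
  cycle 0 → 2 → 0: weight = 18, length = 2, mean = 18/2 ≈ 9.000
  cycle 1 → 0 → 1: weight = 8, length = 2, mean = 8/2 ≈ 4.000
Minimum mean = 1.000, attained e.g. along the cycle 1 → 1 with weight 1 and length 1. So λ(A) = 1/1 = 1.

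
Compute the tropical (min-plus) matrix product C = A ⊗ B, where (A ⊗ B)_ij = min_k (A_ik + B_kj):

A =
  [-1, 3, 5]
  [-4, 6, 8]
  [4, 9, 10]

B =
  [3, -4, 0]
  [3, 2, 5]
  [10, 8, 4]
A ⊗ B =
  [2, -5, -1]
  [-1, -8, -4]
  [7, 0, 4]

Apply the min-plus product entry-by-entry:
  C[0][0] = min over k of (A[0][0] + B[0][0] = -1 + 3 = 2, A[0][1] + B[1][0] = 3 + 3 = 6, A[0][2] + B[2][0] = 5 + 10 = 15) = 2 (attained at k = 0)
  C[0][1] = min over k of (A[0][0] + B[0][1] = -1 + -4 = -5, A[0][1] + B[1][1] = 3 + 2 = 5, A[0][2] + B[2][1] = 5 + 8 = 13) = -5 (attained at k = 0)
  C[0][2] = min over k of (A[0][0] + B[0][2] = -1 + 0 = -1, A[0][1] + B[1][2] = 3 + 5 = 8, A[0][2] + B[2][2] = 5 + 4 = 9) = -1 (attained at k = 0)
  C[1][0] = min over k of (A[1][0] + B[0][0] = -4 + 3 = -1, A[1][1] + B[1][0] = 6 + 3 = 9, A[1][2] + B[2][0] = 8 + 10 = 18) = -1 (attained at k = 0)
  C[1][1] = min over k of (A[1][0] + B[0][1] = -4 + -4 = -8, A[1][1] + B[1][1] = 6 + 2 = 8, A[1][2] + B[2][1] = 8 + 8 = 16) = -8 (attained at k = 0)
  C[1][2] = min over k of (A[1][0] + B[0][2] = -4 + 0 = -4, A[1][1] + B[1][2] = 6 + 5 = 11, A[1][2] + B[2][2] = 8 + 4 = 12) = -4 (attained at k = 0)
  C[2][0] = min over k of (A[2][0] + B[0][0] = 4 + 3 = 7, A[2][1] + B[1][0] = 9 + 3 = 12, A[2][2] + B[2][0] = 10 + 10 = 20) = 7 (attained at k = 0)
  C[2][1] = min over k of (A[2][0] + B[0][1] = 4 + -4 = 0, A[2][1] + B[1][1] = 9 + 2 = 11, A[2][2] + B[2][1] = 10 + 8 = 18) = 0 (attained at k = 0)
  C[2][2] = min over k of (A[2][0] + B[0][2] = 4 + 0 = 4, A[2][1] + B[1][2] = 9 + 5 = 14, A[2][2] + B[2][2] = 10 + 4 = 14) = 4 (attained at k = 0)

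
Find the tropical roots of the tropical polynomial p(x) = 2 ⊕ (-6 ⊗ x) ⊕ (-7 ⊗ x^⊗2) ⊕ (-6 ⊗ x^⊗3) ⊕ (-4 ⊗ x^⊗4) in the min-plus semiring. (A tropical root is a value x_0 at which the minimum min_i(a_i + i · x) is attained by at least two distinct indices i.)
Roots: {-2, -1, 1, 8}

Each tropical root is a break point of the lower envelope of the lines y = a_i + i · x (there are 5 lines, with slopes 0, 1, ..., 4). Only the lines that attain the minimum somewhere contribute to roots; other lines are dominated. Here the surviving (envelope) indices are i = 4, i = 3, i = 2, i = 1, i = 0.
Intersections between consecutive envelope lines give the roots: for adjacent envelope indices i < j the intersection is x = (a_i − a_j) / (j − i). Reading off the sorted break points: {-2, -1, 1, 8}.
Verification: at each break x_0, at least two indices attain the minimum of min_i(a_i + i · x_0).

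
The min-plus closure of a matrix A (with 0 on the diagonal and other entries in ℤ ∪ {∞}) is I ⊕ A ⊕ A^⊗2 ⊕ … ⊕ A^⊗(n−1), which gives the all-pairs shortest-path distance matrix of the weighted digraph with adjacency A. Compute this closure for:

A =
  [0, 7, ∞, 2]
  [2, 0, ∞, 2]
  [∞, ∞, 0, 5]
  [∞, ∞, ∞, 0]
Closure =
  [0, 7, ∞, 2]
  [2, 0, ∞, 2]
  [∞, ∞, 0, 5]
  [∞, ∞, ∞, 0]

This is the Floyd-Warshall all-pairs shortest-path computation. For each intermediate vertex k = 0, 1, …, 3, update dist[i][j] ← min(dist[i][j], dist[i][k] + dist[k][j]). The final matrix gives, for each (i, j), the minimum total weight of any directed path from i to j (possibly empty when i = j).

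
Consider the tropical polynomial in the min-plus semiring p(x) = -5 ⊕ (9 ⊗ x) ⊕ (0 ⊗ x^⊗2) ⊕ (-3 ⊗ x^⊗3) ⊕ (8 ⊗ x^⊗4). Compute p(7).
p(7) = -5

A tropical monomial a ⊗ x^⊗i evaluates to a + i · x. Evaluating each term at x = 7:
  Term 0 contributes -5 + 0 · 7 = -5
  Term 1 contributes 9 + 1 · 7 = 16
  Term 2 contributes 0 + 2 · 7 = 14
  Term 3 contributes -3 + 3 · 7 = 18
  Term 4 contributes 8 + 4 · 7 = 36
p(7) = ⊕ of these = min[-5, 16, 14, 18, 36] = -5.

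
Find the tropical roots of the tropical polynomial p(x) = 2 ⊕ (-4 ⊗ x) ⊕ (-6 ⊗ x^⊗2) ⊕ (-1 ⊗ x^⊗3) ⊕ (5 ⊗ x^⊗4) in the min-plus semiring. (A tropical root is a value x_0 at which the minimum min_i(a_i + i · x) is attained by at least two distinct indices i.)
Roots: {-6, -5, 2, 6}

Each tropical root is a break point of the lower envelope of the lines y = a_i + i · x (there are 5 lines, with slopes 0, 1, ..., 4). Only the lines that attain the minimum somewhere contribute to roots; other lines are dominated. Here the surviving (envelope) indices are i = 4, i = 3, i = 2, i = 1, i = 0.
Intersections between consecutive envelope lines give the roots: for adjacent envelope indices i < j the intersection is x = (a_i − a_j) / (j − i). Reading off the sorted break points: {-6, -5, 2, 6}.
Verification: at each break x_0, at least two indices attain the minimum of min_i(a_i + i · x_0).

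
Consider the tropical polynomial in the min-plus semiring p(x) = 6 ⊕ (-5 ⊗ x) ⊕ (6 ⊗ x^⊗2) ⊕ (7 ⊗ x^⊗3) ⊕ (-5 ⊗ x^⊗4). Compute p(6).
p(6) = 1

A tropical monomial a ⊗ x^⊗i evaluates to a + i · x. Evaluating each term at x = 6:
  Term 0 contributes 6 + 0 · 6 = 6
  Term 1 contributes -5 + 1 · 6 = 1
  Term 2 contributes 6 + 2 · 6 = 18
  Term 3 contributes 7 + 3 · 6 = 25
  Term 4 contributes -5 + 4 · 6 = 19
p(6) = ⊕ of these = min[6, 1, 18, 25, 19] = 1.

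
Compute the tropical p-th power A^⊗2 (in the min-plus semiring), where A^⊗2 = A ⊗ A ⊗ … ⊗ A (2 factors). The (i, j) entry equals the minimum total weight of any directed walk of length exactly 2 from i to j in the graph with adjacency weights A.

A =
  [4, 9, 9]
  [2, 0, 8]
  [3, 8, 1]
A^⊗2 =
  [8, 9, 10]
  [2, 0, 8]
  [4, 8, 2]

Each entry (A^⊗2)_ij equals the minimum over all length-2 walks i = v_0 → v_1 → … → v_2 = j of Σ_t A[v_t][v_{t+1}]. For example, for (i, j) = (0, 2) we minimise over 3 possible intermediate vertex sequences; the minimum is 10, attained along the walk 0 → 2 → 2.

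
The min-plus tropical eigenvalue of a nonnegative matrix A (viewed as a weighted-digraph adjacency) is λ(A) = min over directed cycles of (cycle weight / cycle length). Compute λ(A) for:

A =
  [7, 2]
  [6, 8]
λ(A) = 4

Enumerate directed cycles and compute their means (weight / length). Sample:
  cycle 0 → 0: weight = 7, length = 1, mean = 7/1 ≈ 7.000
  cycle 1 → 1: weight = 8, length = 1, mean = 8/1 ≈ 8.000
  cycle 0 → 1 → 0: weight = 8, length = 2, mean = 8/2 ≈ 4.000
  cycle 1 → 0 → 1: weight = 8, length = 2, mean = 8/2 ≈ 4.000
Minimum mean = 4.000, attained e.g. along the cycle 0 → 1 → 0 with weight 8 and length 2. So λ(A) = 8/2 = 4.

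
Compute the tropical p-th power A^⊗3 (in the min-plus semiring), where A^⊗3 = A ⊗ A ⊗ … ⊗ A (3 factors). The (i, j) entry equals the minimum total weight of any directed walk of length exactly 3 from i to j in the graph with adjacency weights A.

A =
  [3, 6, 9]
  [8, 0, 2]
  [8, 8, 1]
A^⊗3 =
  [9, 6, 8]
  [8, 0, 2]
  [10, 8, 3]

Each entry (A^⊗3)_ij equals the minimum over all length-3 walks i = v_0 → v_1 → … → v_3 = j of Σ_t A[v_t][v_{t+1}]. For example, for (i, j) = (0, 2) we minimise over 9 possible intermediate vertex sequences; the minimum is 8, attained along the walk 0 → 1 → 1 → 2.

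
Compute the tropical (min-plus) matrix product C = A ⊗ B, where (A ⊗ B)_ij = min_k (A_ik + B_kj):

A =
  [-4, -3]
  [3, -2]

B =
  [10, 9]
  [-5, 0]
A ⊗ B =
  [-8, -3]
  [-7, -2]

Apply the min-plus product entry-by-entry:
  C[0][0] = min over k of (A[0][0] + B[0][0] = -4 + 10 = 6, A[0][1] + B[1][0] = -3 + -5 = -8) = -8 (attained at k = 1)
  C[0][1] = min over k of (A[0][0] + B[0][1] = -4 + 9 = 5, A[0][1] + B[1][1] = -3 + 0 = -3) = -3 (attained at k = 1)
  C[1][0] = min over k of (A[1][0] + B[0][0] = 3 + 10 = 13, A[1][1] + B[1][0] = -2 + -5 = -7) = -7 (attained at k = 1)
  C[1][1] = min over k of (A[1][0] + B[0][1] = 3 + 9 = 12, A[1][1] + B[1][1] = -2 + 0 = -2) = -2 (attained at k = 1)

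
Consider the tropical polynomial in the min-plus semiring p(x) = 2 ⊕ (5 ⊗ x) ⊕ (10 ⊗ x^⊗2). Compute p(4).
p(4) = 2

A tropical monomial a ⊗ x^⊗i evaluates to a + i · x. Evaluating each term at x = 4:
  Term 0 contributes 2 + 0 · 4 = 2
  Term 1 contributes 5 + 1 · 4 = 9
  Term 2 contributes 10 + 2 · 4 = 18
p(4) = ⊕ of these = min[2, 9, 18] = 2.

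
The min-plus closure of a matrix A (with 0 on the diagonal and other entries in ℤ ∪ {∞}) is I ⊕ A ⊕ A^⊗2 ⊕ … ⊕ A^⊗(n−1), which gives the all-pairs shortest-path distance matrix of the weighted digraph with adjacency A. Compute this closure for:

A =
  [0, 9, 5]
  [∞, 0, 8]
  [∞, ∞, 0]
Closure =
  [0, 9, 5]
  [∞, 0, 8]
  [∞, ∞, 0]

This is the Floyd-Warshall all-pairs shortest-path computation. For each intermediate vertex k = 0, 1, …, 2, update dist[i][j] ← min(dist[i][j], dist[i][k] + dist[k][j]). The final matrix gives, for each (i, j), the minimum total weight of any directed path from i to j (possibly empty when i = j).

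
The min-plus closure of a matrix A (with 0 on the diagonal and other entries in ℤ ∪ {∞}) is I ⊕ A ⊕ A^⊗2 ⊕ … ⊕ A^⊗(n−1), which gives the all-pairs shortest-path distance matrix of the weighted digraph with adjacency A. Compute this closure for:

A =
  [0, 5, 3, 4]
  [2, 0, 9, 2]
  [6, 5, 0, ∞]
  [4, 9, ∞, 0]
Closure =
  [0, 5, 3, 4]
  [2, 0, 5, 2]
  [6, 5, 0, 7]
  [4, 9, 7, 0]

This is the Floyd-Warshall all-pairs shortest-path computation. For each intermediate vertex k = 0, 1, …, 3, update dist[i][j] ← min(dist[i][j], dist[i][k] + dist[k][j]). The final matrix gives, for each (i, j), the minimum total weight of any directed path from i to j (possibly empty when i = j).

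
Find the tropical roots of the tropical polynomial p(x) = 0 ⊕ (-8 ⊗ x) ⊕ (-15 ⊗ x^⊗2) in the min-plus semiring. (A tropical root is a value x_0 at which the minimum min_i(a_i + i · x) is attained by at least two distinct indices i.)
Roots: {7, 8}

Each tropical root is a break point of the lower envelope of the lines y = a_i + i · x (there are 3 lines, with slopes 0, 1, ..., 2). Only the lines that attain the minimum somewhere contribute to roots; other lines are dominated. Here the surviving (envelope) indices are i = 2, i = 1, i = 0.
Intersections between consecutive envelope lines give the roots: for adjacent envelope indices i < j the intersection is x = (a_i − a_j) / (j − i). Reading off the sorted break points: {7, 8}.
Verification: at each break x_0, at least two indices attain the minimum of min_i(a_i + i · x_0).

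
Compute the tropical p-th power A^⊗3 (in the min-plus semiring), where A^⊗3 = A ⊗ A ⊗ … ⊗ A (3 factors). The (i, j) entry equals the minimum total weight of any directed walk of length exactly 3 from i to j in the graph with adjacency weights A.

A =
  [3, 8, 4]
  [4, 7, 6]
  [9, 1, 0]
A^⊗3 =
  [9, 5, 4]
  [10, 7, 6]
  [5, 1, 0]

Each entry (A^⊗3)_ij equals the minimum over all length-3 walks i = v_0 → v_1 → … → v_3 = j of Σ_t A[v_t][v_{t+1}]. For example, for (i, j) = (0, 2) we minimise over 9 possible intermediate vertex sequences; the minimum is 4, attained along the walk 0 → 2 → 2 → 2.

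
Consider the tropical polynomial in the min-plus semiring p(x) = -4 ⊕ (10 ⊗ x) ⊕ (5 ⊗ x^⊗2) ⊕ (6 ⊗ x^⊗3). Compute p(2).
p(2) = -4

A tropical monomial a ⊗ x^⊗i evaluates to a + i · x. Evaluating each term at x = 2:
  Term 0 contributes -4 + 0 · 2 = -4
  Term 1 contributes 10 + 1 · 2 = 12
  Term 2 contributes 5 + 2 · 2 = 9
  Term 3 contributes 6 + 3 · 2 = 12
p(2) = ⊕ of these = min[-4, 12, 9, 12] = -4.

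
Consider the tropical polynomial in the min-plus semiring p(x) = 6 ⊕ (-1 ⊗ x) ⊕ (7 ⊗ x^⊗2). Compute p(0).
p(0) = -1

A tropical monomial a ⊗ x^⊗i evaluates to a + i · x. Evaluating each term at x = 0:
  Term 0 contributes 6 + 0 · 0 = 6
  Term 1 contributes -1 + 1 · 0 = -1
  Term 2 contributes 7 + 2 · 0 = 7
p(0) = ⊕ of these = min[6, -1, 7] = -1.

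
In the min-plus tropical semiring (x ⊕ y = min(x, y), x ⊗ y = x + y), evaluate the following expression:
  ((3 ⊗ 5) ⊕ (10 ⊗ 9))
((3 ⊗ 5) ⊕ (10 ⊗ 9)) = 8

Expand innermost to outermost. Recall ⊕ takes the minimum of its arguments and ⊗ takes their sum. Working out the expression ((3 ⊗ 5) ⊕ (10 ⊗ 9)) gives 8.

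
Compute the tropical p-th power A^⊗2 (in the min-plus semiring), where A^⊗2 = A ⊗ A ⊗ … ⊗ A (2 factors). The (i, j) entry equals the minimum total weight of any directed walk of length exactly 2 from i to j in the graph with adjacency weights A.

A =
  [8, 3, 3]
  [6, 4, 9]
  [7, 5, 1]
A^⊗2 =
  [9, 7, 4]
  [10, 8, 9]
  [8, 6, 2]

Each entry (A^⊗2)_ij equals the minimum over all length-2 walks i = v_0 → v_1 → … → v_2 = j of Σ_t A[v_t][v_{t+1}]. For example, for (i, j) = (0, 2) we minimise over 3 possible intermediate vertex sequences; the minimum is 4, attained along the walk 0 → 2 → 2.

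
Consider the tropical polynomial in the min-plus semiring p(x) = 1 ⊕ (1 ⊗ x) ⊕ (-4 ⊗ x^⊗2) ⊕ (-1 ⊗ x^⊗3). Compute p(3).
p(3) = 1

A tropical monomial a ⊗ x^⊗i evaluates to a + i · x. Evaluating each term at x = 3:
  Term 0 contributes 1 + 0 · 3 = 1
  Term 1 contributes 1 + 1 · 3 = 4
  Term 2 contributes -4 + 2 · 3 = 2
  Term 3 contributes -1 + 3 · 3 = 8
p(3) = ⊕ of these = min[1, 4, 2, 8] = 1.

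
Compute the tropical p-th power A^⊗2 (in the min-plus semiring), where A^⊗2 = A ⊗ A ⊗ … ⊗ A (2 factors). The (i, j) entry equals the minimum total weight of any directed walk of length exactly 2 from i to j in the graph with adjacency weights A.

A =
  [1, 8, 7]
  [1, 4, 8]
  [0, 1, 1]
A^⊗2 =
  [2, 8, 8]
  [2, 8, 8]
  [1, 2, 2]

Each entry (A^⊗2)_ij equals the minimum over all length-2 walks i = v_0 → v_1 → … → v_2 = j of Σ_t A[v_t][v_{t+1}]. For example, for (i, j) = (0, 2) we minimise over 3 possible intermediate vertex sequences; the minimum is 8, attained along the walk 0 → 0 → 2.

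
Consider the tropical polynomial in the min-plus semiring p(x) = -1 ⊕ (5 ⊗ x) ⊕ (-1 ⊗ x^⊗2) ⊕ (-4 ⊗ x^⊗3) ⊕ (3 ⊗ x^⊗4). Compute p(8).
p(8) = -1

A tropical monomial a ⊗ x^⊗i evaluates to a + i · x. Evaluating each term at x = 8:
  Term 0 contributes -1 + 0 · 8 = -1
  Term 1 contributes 5 + 1 · 8 = 13
  Term 2 contributes -1 + 2 · 8 = 15
  Term 3 contributes -4 + 3 · 8 = 20
  Term 4 contributes 3 + 4 · 8 = 35
p(8) = ⊕ of these = min[-1, 13, 15, 20, 35] = -1.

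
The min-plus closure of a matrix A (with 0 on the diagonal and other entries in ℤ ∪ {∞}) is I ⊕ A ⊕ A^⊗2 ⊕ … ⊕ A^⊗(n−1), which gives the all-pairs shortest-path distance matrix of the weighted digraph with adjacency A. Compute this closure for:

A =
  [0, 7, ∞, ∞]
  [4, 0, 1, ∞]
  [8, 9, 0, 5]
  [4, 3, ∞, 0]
Closure =
  [0, 7, 8, 13]
  [4, 0, 1, 6]
  [8, 8, 0, 5]
  [4, 3, 4, 0]

This is the Floyd-Warshall all-pairs shortest-path computation. For each intermediate vertex k = 0, 1, …, 3, update dist[i][j] ← min(dist[i][j], dist[i][k] + dist[k][j]). The final matrix gives, for each (i, j), the minimum total weight of any directed path from i to j (possibly empty when i = j).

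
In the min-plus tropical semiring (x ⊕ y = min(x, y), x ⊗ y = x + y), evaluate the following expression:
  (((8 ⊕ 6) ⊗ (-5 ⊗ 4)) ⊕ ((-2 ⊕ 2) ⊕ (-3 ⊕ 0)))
(((8 ⊕ 6) ⊗ (-5 ⊗ 4)) ⊕ ((-2 ⊕ 2) ⊕ (-3 ⊕ 0))) = -3

Expand innermost to outermost. Recall ⊕ takes the minimum of its arguments and ⊗ takes their sum. Working out the expression (((8 ⊕ 6) ⊗ (-5 ⊗ 4)) ⊕ ((-2 ⊕ 2) ⊕ (-3 ⊕ 0))) gives -3.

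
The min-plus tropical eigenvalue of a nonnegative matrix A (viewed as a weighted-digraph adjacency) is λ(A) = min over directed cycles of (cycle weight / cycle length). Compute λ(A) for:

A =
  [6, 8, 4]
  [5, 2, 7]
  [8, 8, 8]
λ(A) = 2

Enumerate directed cycles and compute their means (weight / length). Sample:
  cycle 0 → 0: weight = 6, length = 1, mean = 6/1 ≈ 6.000
  cycle 1 → 1: weight = 2, length = 1, mean = 2/1 ≈ 2.000
  cycle 2 → 2: weight = 8, length = 1, mean = 8/1 ≈ 8.000
  cycle 0 → 1 → 0: weight = 13, length = 2, mean = 13/2 ≈ 6.500
  cycle 0 → 2 → 0: weight = 12, length = 2, mean = 12/2 ≈ 6.000
  cycle 1 → 0 → 1: weight = 13, length = 2, mean = 13/2 ≈ 6.500
Minimum mean = 2.000, attained e.g. along the cycle 1 → 1 with weight 2 and length 1. So λ(A) = 2/1 = 2.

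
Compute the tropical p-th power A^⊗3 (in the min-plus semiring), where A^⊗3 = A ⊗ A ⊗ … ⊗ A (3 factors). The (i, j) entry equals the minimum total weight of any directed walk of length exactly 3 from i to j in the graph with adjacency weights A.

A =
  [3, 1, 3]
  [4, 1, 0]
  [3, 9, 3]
A^⊗3 =
  [4, 3, 2]
  [4, 3, 2]
  [8, 5, 4]

Each entry (A^⊗3)_ij equals the minimum over all length-3 walks i = v_0 → v_1 → … → v_3 = j of Σ_t A[v_t][v_{t+1}]. For example, for (i, j) = (0, 2) we minimise over 9 possible intermediate vertex sequences; the minimum is 2, attained along the walk 0 → 1 → 1 → 2.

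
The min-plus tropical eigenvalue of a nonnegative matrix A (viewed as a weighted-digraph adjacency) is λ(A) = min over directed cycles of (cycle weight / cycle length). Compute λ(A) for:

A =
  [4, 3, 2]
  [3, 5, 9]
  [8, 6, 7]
λ(A) = 3

Enumerate directed cycles and compute their means (weight / length). Sample:
  cycle 0 → 0: weight = 4, length = 1, mean = 4/1 ≈ 4.000
  cycle 1 → 1: weight = 5, length = 1, mean = 5/1 ≈ 5.000
  cycle 2 → 2: weight = 7, length = 1, mean = 7/1 ≈ 7.000
  cycle 0 → 1 → 0: weight = 6, length = 2, mean = 6/2 ≈ 3.000
  cycle 0 → 2 → 0: weight = 10, length = 2, mean = 10/2 ≈ 5.000
  cycle 1 → 0 → 1: weight = 6, length = 2, mean = 6/2 ≈ 3.000
Minimum mean = 3.000, attained e.g. along the cycle 0 → 1 → 0 with weight 6 and length 2. So λ(A) = 6/2 = 3.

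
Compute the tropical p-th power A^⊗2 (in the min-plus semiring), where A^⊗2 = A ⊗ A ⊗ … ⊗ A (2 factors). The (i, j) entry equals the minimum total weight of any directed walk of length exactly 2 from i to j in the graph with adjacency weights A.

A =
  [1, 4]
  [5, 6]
A^⊗2 =
  [2, 5]
  [6, 9]

Each entry (A^⊗2)_ij equals the minimum over all length-2 walks i = v_0 → v_1 → … → v_2 = j of Σ_t A[v_t][v_{t+1}]. For example, for (i, j) = (0, 1) we minimise over 2 possible intermediate vertex sequences; the minimum is 5, attained along the walk 0 → 0 → 1.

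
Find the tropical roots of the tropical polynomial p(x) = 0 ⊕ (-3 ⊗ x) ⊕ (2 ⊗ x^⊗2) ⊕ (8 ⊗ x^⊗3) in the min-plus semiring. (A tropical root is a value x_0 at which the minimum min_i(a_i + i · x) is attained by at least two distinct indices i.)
Roots: {-6, -5, 3}

Each tropical root is a break point of the lower envelope of the lines y = a_i + i · x (there are 4 lines, with slopes 0, 1, ..., 3). Only the lines that attain the minimum somewhere contribute to roots; other lines are dominated. Here the surviving (envelope) indices are i = 3, i = 2, i = 1, i = 0.
Intersections between consecutive envelope lines give the roots: for adjacent envelope indices i < j the intersection is x = (a_i − a_j) / (j − i). Reading off the sorted break points: {-6, -5, 3}.
Verification: at each break x_0, at least two indices attain the minimum of min_i(a_i + i · x_0).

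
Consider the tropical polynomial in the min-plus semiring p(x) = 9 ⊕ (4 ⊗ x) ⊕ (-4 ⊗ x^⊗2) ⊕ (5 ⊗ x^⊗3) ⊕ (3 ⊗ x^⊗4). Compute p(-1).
p(-1) = -6

A tropical monomial a ⊗ x^⊗i evaluates to a + i · x. Evaluating each term at x = -1:
  Term 0 contributes 9 + 0 · -1 = 9
  Term 1 contributes 4 + 1 · -1 = 3
  Term 2 contributes -4 + 2 · -1 = -6
  Term 3 contributes 5 + 3 · -1 = 2
  Term 4 contributes 3 + 4 · -1 = -1
p(-1) = ⊕ of these = min[9, 3, -6, 2, -1] = -6.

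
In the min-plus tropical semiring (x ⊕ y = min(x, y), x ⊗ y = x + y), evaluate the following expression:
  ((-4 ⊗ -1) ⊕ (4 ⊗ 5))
((-4 ⊗ -1) ⊕ (4 ⊗ 5)) = -5

Expand innermost to outermost. Recall ⊕ takes the minimum of its arguments and ⊗ takes their sum. Working out the expression ((-4 ⊗ -1) ⊕ (4 ⊗ 5)) gives -5.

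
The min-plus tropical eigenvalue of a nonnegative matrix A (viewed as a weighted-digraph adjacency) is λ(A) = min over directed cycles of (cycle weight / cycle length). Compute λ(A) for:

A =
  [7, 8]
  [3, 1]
λ(A) = 1

Enumerate directed cycles and compute their means (weight / length). Sample:
  cycle 0 → 0: weight = 7, length = 1, mean = 7/1 ≈ 7.000
  cycle 1 → 1: weight = 1, length = 1, mean = 1/1 ≈ 1.000
  cycle 0 → 1 → 0: weight = 11, length = 2, mean = 11/2 ≈ 5.500
  cycle 1 → 0 → 1: weight = 11, length = 2, mean = 11/2 ≈ 5.500
Minimum mean = 1.000, attained e.g. along the cycle 1 → 1 with weight 1 and length 1. So λ(A) = 1/1 = 1.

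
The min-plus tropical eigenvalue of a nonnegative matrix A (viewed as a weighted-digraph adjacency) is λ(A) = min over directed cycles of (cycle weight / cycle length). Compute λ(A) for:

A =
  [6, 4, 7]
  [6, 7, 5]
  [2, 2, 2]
λ(A) = 2

Enumerate directed cycles and compute their means (weight / length). Sample:
  cycle 0 → 0: weight = 6, length = 1, mean = 6/1 ≈ 6.000
  cycle 1 → 1: weight = 7, length = 1, mean = 7/1 ≈ 7.000
  cycle 2 → 2: weight = 2, length = 1, mean = 2/1 ≈ 2.000
  cycle 0 → 1 → 0: weight = 10, length = 2, mean = 10/2 ≈ 5.000
  cycle 0 → 2 → 0: weight = 9, length = 2, mean = 9/2 ≈ 4.500
  cycle 1 → 0 → 1: weight = 10, length = 2, mean = 10/2 ≈ 5.000
Minimum mean = 2.000, attained e.g. along the cycle 2 → 2 with weight 2 and length 1. So λ(A) = 2/1 = 2.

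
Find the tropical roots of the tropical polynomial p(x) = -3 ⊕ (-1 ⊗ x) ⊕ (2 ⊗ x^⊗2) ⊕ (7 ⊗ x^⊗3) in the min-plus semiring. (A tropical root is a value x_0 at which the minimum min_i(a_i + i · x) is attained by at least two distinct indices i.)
Roots: {-5, -3, -2}

Each tropical root is a break point of the lower envelope of the lines y = a_i + i · x (there are 4 lines, with slopes 0, 1, ..., 3). Only the lines that attain the minimum somewhere contribute to roots; other lines are dominated. Here the surviving (envelope) indices are i = 3, i = 2, i = 1, i = 0.
Intersections between consecutive envelope lines give the roots: for adjacent envelope indices i < j the intersection is x = (a_i − a_j) / (j − i). Reading off the sorted break points: {-5, -3, -2}.
Verification: at each break x_0, at least two indices attain the minimum of min_i(a_i + i · x_0).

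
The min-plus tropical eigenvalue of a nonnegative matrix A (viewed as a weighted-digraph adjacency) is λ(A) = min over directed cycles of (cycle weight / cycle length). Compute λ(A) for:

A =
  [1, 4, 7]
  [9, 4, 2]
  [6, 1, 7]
λ(A) = 1

Enumerate directed cycles and compute their means (weight / length). Sample:
  cycle 0 → 0: weight = 1, length = 1, mean = 1/1 ≈ 1.000
  cycle 1 → 1: weight = 4, length = 1, mean = 4/1 ≈ 4.000
  cycle 2 → 2: weight = 7, length = 1, mean = 7/1 ≈ 7.000
  cycle 0 → 1 → 0: weight = 13, length = 2, mean = 13/2 ≈ 6.500
  cycle 0 → 2 → 0: weight = 13, length = 2, mean = 13/2 ≈ 6.500
  cycle 1 → 0 → 1: weight = 13, length = 2, mean = 13/2 ≈ 6.500
Minimum mean = 1.000, attained e.g. along the cycle 0 → 0 with weight 1 and length 1. So λ(A) = 1/1 = 1.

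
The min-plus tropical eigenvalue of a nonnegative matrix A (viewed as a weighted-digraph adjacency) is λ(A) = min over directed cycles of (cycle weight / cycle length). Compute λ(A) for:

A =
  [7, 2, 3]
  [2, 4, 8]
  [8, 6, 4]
λ(A) = 2

Enumerate directed cycles and compute their means (weight / length). Sample:
  cycle 0 → 0: weight = 7, length = 1, mean = 7/1 ≈ 7.000
  cycle 1 → 1: weight = 4, length = 1, mean = 4/1 ≈ 4.000
  cycle 2 → 2: weight = 4, length = 1, mean = 4/1 ≈ 4.000
  cycle 0 → 1 → 0: weight = 4, length = 2, mean = 4/2 ≈ 2.000
  cycle 0 → 2 → 0: weight = 11, length = 2, mean = 11/2 ≈ 5.500
  cycle 1 → 0 → 1: weight = 4, length = 2, mean = 4/2 ≈ 2.000
Minimum mean = 2.000, attained e.g. along the cycle 0 → 1 → 0 with weight 4 and length 2. So λ(A) = 4/2 = 2.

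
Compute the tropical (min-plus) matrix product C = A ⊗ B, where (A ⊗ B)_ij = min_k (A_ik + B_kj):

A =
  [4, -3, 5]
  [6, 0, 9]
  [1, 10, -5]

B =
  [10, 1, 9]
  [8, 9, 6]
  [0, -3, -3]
A ⊗ B =
  [5, 2, 2]
  [8, 6, 6]
  [-5, -8, -8]

Apply the min-plus product entry-by-entry:
  C[0][0] = min over k of (A[0][0] + B[0][0] = 4 + 10 = 14, A[0][1] + B[1][0] = -3 + 8 = 5, A[0][2] + B[2][0] = 5 + 0 = 5) = 5 (attained at k = 1)
  C[0][1] = min over k of (A[0][0] + B[0][1] = 4 + 1 = 5, A[0][1] + B[1][1] = -3 + 9 = 6, A[0][2] + B[2][1] = 5 + -3 = 2) = 2 (attained at k = 2)
  C[0][2] = min over k of (A[0][0] + B[0][2] = 4 + 9 = 13, A[0][1] + B[1][2] = -3 + 6 = 3, A[0][2] + B[2][2] = 5 + -3 = 2) = 2 (attained at k = 2)
  C[1][0] = min over k of (A[1][0] + B[0][0] = 6 + 10 = 16, A[1][1] + B[1][0] = 0 + 8 = 8, A[1][2] + B[2][0] = 9 + 0 = 9) = 8 (attained at k = 1)
  C[1][1] = min over k of (A[1][0] + B[0][1] = 6 + 1 = 7, A[1][1] + B[1][1] = 0 + 9 = 9, A[1][2] + B[2][1] = 9 + -3 = 6) = 6 (attained at k = 2)
  C[1][2] = min over k of (A[1][0] + B[0][2] = 6 + 9 = 15, A[1][1] + B[1][2] = 0 + 6 = 6, A[1][2] + B[2][2] = 9 + -3 = 6) = 6 (attained at k = 1)
  C[2][0] = min over k of (A[2][0] + B[0][0] = 1 + 10 = 11, A[2][1] + B[1][0] = 10 + 8 = 18, A[2][2] + B[2][0] = -5 + 0 = -5) = -5 (attained at k = 2)
  C[2][1] = min over k of (A[2][0] + B[0][1] = 1 + 1 = 2, A[2][1] + B[1][1] = 10 + 9 = 19, A[2][2] + B[2][1] = -5 + -3 = -8) = -8 (attained at k = 2)
  C[2][2] = min over k of (A[2][0] + B[0][2] = 1 + 9 = 10, A[2][1] + B[1][2] = 10 + 6 = 16, A[2][2] + B[2][2] = -5 + -3 = -8) = -8 (attained at k = 2)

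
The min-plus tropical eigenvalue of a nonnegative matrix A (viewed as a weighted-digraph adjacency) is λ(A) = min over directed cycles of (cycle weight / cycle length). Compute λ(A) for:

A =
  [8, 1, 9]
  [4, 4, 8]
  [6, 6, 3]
λ(A) = 5/2

Enumerate directed cycles and compute their means (weight / length). Sample:
  cycle 0 → 0: weight = 8, length = 1, mean = 8/1 ≈ 8.000
  cycle 1 → 1: weight = 4, length = 1, mean = 4/1 ≈ 4.000
  cycle 2 → 2: weight = 3, length = 1, mean = 3/1 ≈ 3.000
  cycle 0 → 1 → 0: weight = 5, length = 2, mean = 5/2 ≈ 2.500
  cycle 0 → 2 → 0: weight = 15, length = 2, mean = 15/2 ≈ 7.500
  cycle 1 → 0 → 1: weight = 5, length = 2, mean = 5/2 ≈ 2.500
Minimum mean = 2.500, attained e.g. along the cycle 0 → 1 → 0 with weight 5 and length 2. So λ(A) = 5/2 = 5/2.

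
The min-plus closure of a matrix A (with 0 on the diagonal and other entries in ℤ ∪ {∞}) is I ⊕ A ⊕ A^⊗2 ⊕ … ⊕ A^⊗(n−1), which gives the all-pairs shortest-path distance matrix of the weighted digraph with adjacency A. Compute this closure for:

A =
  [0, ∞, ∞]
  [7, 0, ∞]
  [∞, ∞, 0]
Closure =
  [0, ∞, ∞]
  [7, 0, ∞]
  [∞, ∞, 0]

This is the Floyd-Warshall all-pairs shortest-path computation. For each intermediate vertex k = 0, 1, …, 2, update dist[i][j] ← min(dist[i][j], dist[i][k] + dist[k][j]). The final matrix gives, for each (i, j), the minimum total weight of any directed path from i to j (possibly empty when i = j).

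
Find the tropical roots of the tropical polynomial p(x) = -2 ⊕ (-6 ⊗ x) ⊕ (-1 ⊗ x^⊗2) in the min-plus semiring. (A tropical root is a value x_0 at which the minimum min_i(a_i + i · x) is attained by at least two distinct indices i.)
Roots: {-5, 4}

Each tropical root is a break point of the lower envelope of the lines y = a_i + i · x (there are 3 lines, with slopes 0, 1, ..., 2). Only the lines that attain the minimum somewhere contribute to roots; other lines are dominated. Here the surviving (envelope) indices are i = 2, i = 1, i = 0.
Intersections between consecutive envelope lines give the roots: for adjacent envelope indices i < j the intersection is x = (a_i − a_j) / (j − i). Reading off the sorted break points: {-5, 4}.
Verification: at each break x_0, at least two indices attain the minimum of min_i(a_i + i · x_0).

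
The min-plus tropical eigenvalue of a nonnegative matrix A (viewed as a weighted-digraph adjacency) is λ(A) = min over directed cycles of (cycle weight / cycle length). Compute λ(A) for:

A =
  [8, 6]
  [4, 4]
λ(A) = 4

Enumerate directed cycles and compute their means (weight / length). Sample:
  cycle 0 → 0: weight = 8, length = 1, mean = 8/1 ≈ 8.000
  cycle 1 → 1: weight = 4, length = 1, mean = 4/1 ≈ 4.000
  cycle 0 → 1 → 0: weight = 10, length = 2, mean = 10/2 ≈ 5.000
  cycle 1 → 0 → 1: weight = 10, length = 2, mean = 10/2 ≈ 5.000
Minimum mean = 4.000, attained e.g. along the cycle 1 → 1 with weight 4 and length 1. So λ(A) = 4/1 = 4.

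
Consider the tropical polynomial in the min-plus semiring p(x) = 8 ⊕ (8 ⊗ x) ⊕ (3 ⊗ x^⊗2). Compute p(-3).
p(-3) = -3

A tropical monomial a ⊗ x^⊗i evaluates to a + i · x. Evaluating each term at x = -3:
  Term 0 contributes 8 + 0 · -3 = 8
  Term 1 contributes 8 + 1 · -3 = 5
  Term 2 contributes 3 + 2 · -3 = -3
p(-3) = ⊕ of these = min[8, 5, -3] = -3.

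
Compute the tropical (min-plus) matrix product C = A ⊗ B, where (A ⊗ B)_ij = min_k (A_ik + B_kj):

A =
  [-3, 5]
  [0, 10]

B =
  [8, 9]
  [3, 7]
A ⊗ B =
  [5, 6]
  [8, 9]

Apply the min-plus product entry-by-entry:
  C[0][0] = min over k of (A[0][0] + B[0][0] = -3 + 8 = 5, A[0][1] + B[1][0] = 5 + 3 = 8) = 5 (attained at k = 0)
  C[0][1] = min over k of (A[0][0] + B[0][1] = -3 + 9 = 6, A[0][1] + B[1][1] = 5 + 7 = 12) = 6 (attained at k = 0)
  C[1][0] = min over k of (A[1][0] + B[0][0] = 0 + 8 = 8, A[1][1] + B[1][0] = 10 + 3 = 13) = 8 (attained at k = 0)
  C[1][1] = min over k of (A[1][0] + B[0][1] = 0 + 9 = 9, A[1][1] + B[1][1] = 10 + 7 = 17) = 9 (attained at k = 0)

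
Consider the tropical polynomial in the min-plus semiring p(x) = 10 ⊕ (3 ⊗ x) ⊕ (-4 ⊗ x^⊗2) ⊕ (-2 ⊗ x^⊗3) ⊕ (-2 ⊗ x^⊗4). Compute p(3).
p(3) = 2

A tropical monomial a ⊗ x^⊗i evaluates to a + i · x. Evaluating each term at x = 3:
  Term 0 contributes 10 + 0 · 3 = 10
  Term 1 contributes 3 + 1 · 3 = 6
  Term 2 contributes -4 + 2 · 3 = 2
  Term 3 contributes -2 + 3 · 3 = 7
  Term 4 contributes -2 + 4 · 3 = 10
p(3) = ⊕ of these = min[10, 6, 2, 7, 10] = 2.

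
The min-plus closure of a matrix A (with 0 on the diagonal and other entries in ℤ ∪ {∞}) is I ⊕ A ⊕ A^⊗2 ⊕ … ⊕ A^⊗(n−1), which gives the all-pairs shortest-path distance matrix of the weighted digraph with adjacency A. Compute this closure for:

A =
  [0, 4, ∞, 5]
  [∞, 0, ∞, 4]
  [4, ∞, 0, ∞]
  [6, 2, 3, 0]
Closure =
  [0, 4, 8, 5]
  [10, 0, 7, 4]
  [4, 8, 0, 9]
  [6, 2, 3, 0]

This is the Floyd-Warshall all-pairs shortest-path computation. For each intermediate vertex k = 0, 1, …, 3, update dist[i][j] ← min(dist[i][j], dist[i][k] + dist[k][j]). The final matrix gives, for each (i, j), the minimum total weight of any directed path from i to j (possibly empty when i = j).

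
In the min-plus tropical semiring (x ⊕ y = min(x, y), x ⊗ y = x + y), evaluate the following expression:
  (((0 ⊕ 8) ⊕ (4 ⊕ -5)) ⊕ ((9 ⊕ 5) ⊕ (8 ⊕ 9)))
(((0 ⊕ 8) ⊕ (4 ⊕ -5)) ⊕ ((9 ⊕ 5) ⊕ (8 ⊕ 9))) = -5

Expand innermost to outermost. Recall ⊕ takes the minimum of its arguments and ⊗ takes their sum. Working out the expression (((0 ⊕ 8) ⊕ (4 ⊕ -5)) ⊕ ((9 ⊕ 5) ⊕ (8 ⊕ 9))) gives -5.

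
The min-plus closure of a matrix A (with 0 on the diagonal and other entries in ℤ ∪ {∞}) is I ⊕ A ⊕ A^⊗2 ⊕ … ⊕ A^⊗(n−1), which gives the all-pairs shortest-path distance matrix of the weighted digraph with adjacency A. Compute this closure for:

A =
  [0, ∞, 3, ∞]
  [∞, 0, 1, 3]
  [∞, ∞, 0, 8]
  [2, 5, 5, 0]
Closure =
  [0, 16, 3, 11]
  [5, 0, 1, 3]
  [10, 13, 0, 8]
  [2, 5, 5, 0]

This is the Floyd-Warshall all-pairs shortest-path computation. For each intermediate vertex k = 0, 1, …, 3, update dist[i][j] ← min(dist[i][j], dist[i][k] + dist[k][j]). The final matrix gives, for each (i, j), the minimum total weight of any directed path from i to j (possibly empty when i = j).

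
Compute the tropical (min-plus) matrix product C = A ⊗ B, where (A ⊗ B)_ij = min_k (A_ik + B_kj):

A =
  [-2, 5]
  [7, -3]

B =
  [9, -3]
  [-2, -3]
A ⊗ B =
  [3, -5]
  [-5, -6]

Apply the min-plus product entry-by-entry:
  C[0][0] = min over k of (A[0][0] + B[0][0] = -2 + 9 = 7, A[0][1] + B[1][0] = 5 + -2 = 3) = 3 (attained at k = 1)
  C[0][1] = min over k of (A[0][0] + B[0][1] = -2 + -3 = -5, A[0][1] + B[1][1] = 5 + -3 = 2) = -5 (attained at k = 0)
  C[1][0] = min over k of (A[1][0] + B[0][0] = 7 + 9 = 16, A[1][1] + B[1][0] = -3 + -2 = -5) = -5 (attained at k = 1)
  C[1][1] = min over k of (A[1][0] + B[0][1] = 7 + -3 = 4, A[1][1] + B[1][1] = -3 + -3 = -6) = -6 (attained at k = 1)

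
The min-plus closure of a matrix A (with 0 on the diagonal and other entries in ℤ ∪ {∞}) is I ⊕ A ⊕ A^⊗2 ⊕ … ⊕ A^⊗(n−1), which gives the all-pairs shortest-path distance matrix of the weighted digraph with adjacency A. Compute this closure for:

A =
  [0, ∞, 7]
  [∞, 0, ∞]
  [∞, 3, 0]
Closure =
  [0, 10, 7]
  [∞, 0, ∞]
  [∞, 3, 0]

This is the Floyd-Warshall all-pairs shortest-path computation. For each intermediate vertex k = 0, 1, …, 2, update dist[i][j] ← min(dist[i][j], dist[i][k] + dist[k][j]). The final matrix gives, for each (i, j), the minimum total weight of any directed path from i to j (possibly empty when i = j).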